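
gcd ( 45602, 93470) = 2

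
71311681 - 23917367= 47394314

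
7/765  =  7/765 = 0.01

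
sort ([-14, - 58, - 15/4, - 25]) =[ - 58,- 25,-14,-15/4]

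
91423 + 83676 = 175099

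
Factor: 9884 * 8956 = 88521104 =2^4*7^1*353^1*2239^1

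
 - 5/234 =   -  1+229/234=- 0.02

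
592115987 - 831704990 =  - 239589003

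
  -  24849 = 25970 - 50819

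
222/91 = 2 + 40/91 = 2.44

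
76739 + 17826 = 94565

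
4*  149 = 596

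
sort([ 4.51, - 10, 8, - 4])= [  -  10,- 4,4.51,8 ]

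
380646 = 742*513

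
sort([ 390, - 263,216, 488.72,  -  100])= [- 263, - 100, 216,390, 488.72 ] 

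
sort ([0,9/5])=[ 0,9/5 ]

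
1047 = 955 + 92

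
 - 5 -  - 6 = 1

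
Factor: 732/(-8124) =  - 61^1*677^( - 1 )= - 61/677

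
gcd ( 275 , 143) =11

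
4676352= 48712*96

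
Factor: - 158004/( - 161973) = 2^2*11^1*19^1*857^( -1) = 836/857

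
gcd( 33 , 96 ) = 3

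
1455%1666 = 1455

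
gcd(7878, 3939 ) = 3939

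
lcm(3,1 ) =3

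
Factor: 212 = 2^2 *53^1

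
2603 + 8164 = 10767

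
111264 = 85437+25827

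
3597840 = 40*89946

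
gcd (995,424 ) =1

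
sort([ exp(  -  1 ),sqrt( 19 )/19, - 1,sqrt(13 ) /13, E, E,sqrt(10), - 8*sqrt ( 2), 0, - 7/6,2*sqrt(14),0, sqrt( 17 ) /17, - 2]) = [ - 8 * sqrt( 2 ), - 2,-7/6, - 1,  0, 0,sqrt(19)/19,sqrt(17) /17, sqrt ( 13)/13,exp( - 1 ), E,E,sqrt( 10 ),2*sqrt( 14 )]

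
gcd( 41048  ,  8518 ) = 2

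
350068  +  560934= 911002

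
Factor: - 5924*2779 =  - 16462796= - 2^2*7^1*397^1*1481^1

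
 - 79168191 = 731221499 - 810389690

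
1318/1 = 1318 = 1318.00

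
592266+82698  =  674964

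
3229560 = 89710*36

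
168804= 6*28134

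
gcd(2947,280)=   7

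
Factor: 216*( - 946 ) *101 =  - 20637936  =  - 2^4*3^3*11^1 * 43^1*101^1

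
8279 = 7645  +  634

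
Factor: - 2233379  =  -2233379^1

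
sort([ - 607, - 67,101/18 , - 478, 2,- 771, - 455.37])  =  [ - 771,-607, - 478, - 455.37, - 67,2,101/18] 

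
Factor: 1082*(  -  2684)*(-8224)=23883219712 = 2^8*11^1*61^1*257^1*541^1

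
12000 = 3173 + 8827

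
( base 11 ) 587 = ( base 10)700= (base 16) 2BC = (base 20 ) 1f0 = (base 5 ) 10300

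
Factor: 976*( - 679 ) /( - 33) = 2^4 *3^(-1 )*7^1*11^( - 1)*61^1*97^1 = 662704/33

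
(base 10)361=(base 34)AL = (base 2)101101001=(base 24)F1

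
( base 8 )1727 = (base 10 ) 983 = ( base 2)1111010111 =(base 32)un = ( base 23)1jh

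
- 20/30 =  - 1 + 1/3 = - 0.67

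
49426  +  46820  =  96246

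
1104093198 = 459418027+644675171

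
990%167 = 155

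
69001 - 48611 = 20390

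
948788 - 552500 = 396288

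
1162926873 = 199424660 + 963502213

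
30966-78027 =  -47061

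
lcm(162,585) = 10530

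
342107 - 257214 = 84893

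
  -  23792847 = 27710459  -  51503306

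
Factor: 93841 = 11^1*19^1*449^1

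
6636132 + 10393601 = 17029733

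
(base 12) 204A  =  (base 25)5fe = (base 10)3514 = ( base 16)DBA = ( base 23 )6ei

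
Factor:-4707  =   - 3^2*523^1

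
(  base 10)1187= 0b10010100011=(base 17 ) 41E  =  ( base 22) 29l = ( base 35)XW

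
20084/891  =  22+482/891 =22.54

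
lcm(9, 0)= 0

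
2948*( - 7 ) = - 20636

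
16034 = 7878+8156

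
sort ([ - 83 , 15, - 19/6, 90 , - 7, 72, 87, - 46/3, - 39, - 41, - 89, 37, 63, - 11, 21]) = [ -89, - 83, - 41, - 39, - 46/3, - 11, - 7, - 19/6, 15, 21,37,63, 72,87, 90] 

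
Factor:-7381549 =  - 7^1 * 59^1*61^1*293^1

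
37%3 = 1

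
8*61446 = 491568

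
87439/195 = 87439/195 = 448.41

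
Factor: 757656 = 2^3*3^2*17^1*619^1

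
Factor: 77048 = 2^3*9631^1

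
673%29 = 6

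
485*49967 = 24233995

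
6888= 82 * 84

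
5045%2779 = 2266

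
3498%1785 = 1713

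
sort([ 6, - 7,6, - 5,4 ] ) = [- 7, - 5,4, 6,6]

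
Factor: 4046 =2^1*7^1*17^2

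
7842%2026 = 1764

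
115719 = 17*6807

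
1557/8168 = 1557/8168 = 0.19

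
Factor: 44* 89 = 2^2*11^1*89^1 = 3916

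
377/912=377/912  =  0.41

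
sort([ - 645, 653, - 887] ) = [ - 887, - 645, 653]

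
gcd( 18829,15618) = 19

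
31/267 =31/267 = 0.12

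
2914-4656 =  - 1742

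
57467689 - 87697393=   -  30229704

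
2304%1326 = 978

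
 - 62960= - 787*80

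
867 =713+154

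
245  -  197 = 48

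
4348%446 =334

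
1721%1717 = 4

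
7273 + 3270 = 10543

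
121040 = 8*15130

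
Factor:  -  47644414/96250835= - 2^1*5^(-1 )*79^(-1) * 401^1*59407^1 * 243673^( - 1)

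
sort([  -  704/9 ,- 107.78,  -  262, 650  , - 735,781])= [ -735, - 262, - 107.78,-704/9 , 650,  781] 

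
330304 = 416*794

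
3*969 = 2907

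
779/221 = 3 + 116/221 = 3.52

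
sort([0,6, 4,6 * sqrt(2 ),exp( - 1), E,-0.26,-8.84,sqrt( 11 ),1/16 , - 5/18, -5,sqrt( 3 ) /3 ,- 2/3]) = [ - 8.84,-5, - 2/3,  -  5/18 , - 0.26,0,1/16,exp ( - 1),sqrt( 3)/3,E , sqrt( 11 ),4,6,6*sqrt ( 2)] 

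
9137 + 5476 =14613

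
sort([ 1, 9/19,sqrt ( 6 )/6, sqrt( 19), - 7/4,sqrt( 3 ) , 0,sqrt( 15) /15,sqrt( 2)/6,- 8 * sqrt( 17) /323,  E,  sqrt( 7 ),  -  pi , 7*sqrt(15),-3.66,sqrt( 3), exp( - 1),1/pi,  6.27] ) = [ - 3.66, - pi , - 7/4,-8  *  sqrt( 17 )/323,0,sqrt( 2) /6, sqrt( 15 )/15,1/pi, exp( - 1),sqrt(6 ) /6, 9/19,1,sqrt( 3 ), sqrt( 3),sqrt( 7), E, sqrt( 19),6.27,7 * sqrt (15)]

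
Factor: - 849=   -  3^1 * 283^1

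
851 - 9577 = -8726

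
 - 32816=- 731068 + 698252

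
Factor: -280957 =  - 280957^1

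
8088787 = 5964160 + 2124627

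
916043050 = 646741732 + 269301318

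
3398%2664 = 734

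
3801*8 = 30408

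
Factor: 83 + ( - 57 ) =26 =2^1*13^1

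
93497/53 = 1764+5/53 = 1764.09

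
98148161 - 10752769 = 87395392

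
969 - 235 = 734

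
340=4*85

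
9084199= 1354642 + 7729557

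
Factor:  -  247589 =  - 19^1*83^1*157^1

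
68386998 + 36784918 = 105171916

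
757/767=757/767 = 0.99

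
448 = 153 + 295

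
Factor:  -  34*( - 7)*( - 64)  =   - 2^7*7^1*17^1  =  -15232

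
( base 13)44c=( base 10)740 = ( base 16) 2E4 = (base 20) 1H0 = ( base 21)1e5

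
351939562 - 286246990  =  65692572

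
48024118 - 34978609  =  13045509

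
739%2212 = 739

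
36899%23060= 13839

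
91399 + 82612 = 174011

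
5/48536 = 5/48536  =  0.00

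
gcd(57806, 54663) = 7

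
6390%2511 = 1368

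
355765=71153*5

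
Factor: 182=2^1 * 7^1*13^1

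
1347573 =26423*51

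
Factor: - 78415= - 5^1*15683^1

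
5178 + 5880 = 11058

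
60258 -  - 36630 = 96888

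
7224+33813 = 41037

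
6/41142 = 1/6857 = 0.00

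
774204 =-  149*( - 5196)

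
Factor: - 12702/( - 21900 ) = 2^( - 1 )*5^(  -  2 )*29^1= 29/50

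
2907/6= 484+1/2  =  484.50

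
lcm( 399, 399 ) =399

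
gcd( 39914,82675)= 1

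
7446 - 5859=1587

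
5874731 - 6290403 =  - 415672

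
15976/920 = 17 +42/115 = 17.37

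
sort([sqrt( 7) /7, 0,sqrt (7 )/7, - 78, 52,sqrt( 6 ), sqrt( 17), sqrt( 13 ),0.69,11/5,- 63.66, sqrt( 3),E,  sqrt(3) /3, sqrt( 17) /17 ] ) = [ - 78, - 63.66,  0, sqrt(17 )/17 , sqrt( 7 )/7,sqrt( 7) /7, sqrt( 3)/3, 0.69,sqrt (3 ) , 11/5, sqrt( 6), E,sqrt( 13 ) , sqrt( 17),52 ] 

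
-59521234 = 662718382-722239616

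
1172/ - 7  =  -168 +4/7 = - 167.43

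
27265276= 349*78124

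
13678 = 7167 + 6511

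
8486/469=8486/469 = 18.09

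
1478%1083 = 395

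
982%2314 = 982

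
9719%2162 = 1071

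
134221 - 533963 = - 399742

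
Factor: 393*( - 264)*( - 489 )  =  50734728 = 2^3*3^3*11^1*131^1*163^1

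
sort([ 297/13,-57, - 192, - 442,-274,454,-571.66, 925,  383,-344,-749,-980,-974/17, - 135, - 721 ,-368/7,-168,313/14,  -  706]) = [-980, - 749, - 721,  -  706,-571.66, - 442, - 344,-274 , - 192  , - 168, - 135, - 974/17, - 57,-368/7, 313/14,297/13, 383,454,925] 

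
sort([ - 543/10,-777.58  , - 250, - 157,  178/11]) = [ - 777.58, - 250,- 157, - 543/10,178/11 ]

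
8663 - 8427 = 236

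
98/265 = 98/265 = 0.37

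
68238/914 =34119/457 = 74.66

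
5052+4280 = 9332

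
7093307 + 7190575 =14283882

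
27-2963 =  - 2936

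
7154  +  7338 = 14492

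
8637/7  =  8637/7 = 1233.86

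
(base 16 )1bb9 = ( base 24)c7h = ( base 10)7097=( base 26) ACP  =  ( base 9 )10655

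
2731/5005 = 2731/5005 = 0.55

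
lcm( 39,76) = 2964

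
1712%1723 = 1712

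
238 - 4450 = -4212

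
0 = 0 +0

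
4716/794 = 5 + 373/397 = 5.94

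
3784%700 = 284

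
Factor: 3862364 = 2^2*11^1*41^1*2141^1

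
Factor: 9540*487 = 2^2 * 3^2*5^1*53^1*487^1=4645980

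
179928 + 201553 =381481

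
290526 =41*7086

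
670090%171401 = 155887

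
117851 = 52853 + 64998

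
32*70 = 2240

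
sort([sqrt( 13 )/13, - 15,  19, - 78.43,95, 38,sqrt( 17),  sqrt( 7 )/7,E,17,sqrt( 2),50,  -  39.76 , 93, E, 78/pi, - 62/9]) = [ - 78.43, - 39.76, - 15, - 62/9,sqrt( 13)/13,sqrt( 7) /7, sqrt( 2),E, E,sqrt(17 ),17,19, 78/pi,38 , 50,93,95 ] 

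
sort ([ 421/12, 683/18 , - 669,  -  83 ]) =[ - 669,-83, 421/12,683/18 ] 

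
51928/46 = 1128  +  20/23 = 1128.87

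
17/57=17/57 = 0.30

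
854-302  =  552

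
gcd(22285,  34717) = 1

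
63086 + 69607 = 132693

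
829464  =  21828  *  38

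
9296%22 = 12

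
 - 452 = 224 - 676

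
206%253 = 206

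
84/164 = 21/41 = 0.51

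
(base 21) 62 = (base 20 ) 68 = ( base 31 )44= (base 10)128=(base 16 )80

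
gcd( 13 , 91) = 13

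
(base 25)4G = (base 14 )84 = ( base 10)116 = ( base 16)74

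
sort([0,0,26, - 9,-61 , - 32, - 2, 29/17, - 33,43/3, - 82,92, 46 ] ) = [ - 82,-61,-33,-32,-9, - 2,0,0,29/17,43/3,26,46, 92]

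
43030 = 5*8606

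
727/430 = 727/430 = 1.69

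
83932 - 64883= 19049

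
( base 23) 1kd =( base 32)VA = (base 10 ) 1002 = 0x3EA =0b1111101010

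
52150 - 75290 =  - 23140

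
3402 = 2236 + 1166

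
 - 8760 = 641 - 9401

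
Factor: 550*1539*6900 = 2^3*3^5*5^4*11^1*19^1 * 23^1 = 5840505000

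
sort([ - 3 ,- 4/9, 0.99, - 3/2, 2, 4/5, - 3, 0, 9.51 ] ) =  [ - 3,-3,-3/2,  -  4/9, 0,4/5, 0.99, 2,9.51]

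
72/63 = 8/7 = 1.14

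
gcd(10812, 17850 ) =102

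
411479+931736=1343215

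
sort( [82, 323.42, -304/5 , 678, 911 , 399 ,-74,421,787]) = [  -  74, - 304/5, 82,323.42,399,421 , 678,787, 911]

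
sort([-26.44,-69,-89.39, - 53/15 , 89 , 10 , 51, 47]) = [- 89.39,-69,-26.44,- 53/15, 10, 47, 51,89]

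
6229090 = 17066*365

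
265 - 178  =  87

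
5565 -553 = 5012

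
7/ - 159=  - 7/159 = - 0.04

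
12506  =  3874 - -8632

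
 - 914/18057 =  - 914/18057 = -0.05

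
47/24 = 47/24 = 1.96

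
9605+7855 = 17460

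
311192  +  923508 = 1234700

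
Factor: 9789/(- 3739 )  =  -3^1*13^1*251^1 * 3739^( - 1) 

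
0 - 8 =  - 8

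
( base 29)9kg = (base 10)8165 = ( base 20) 1085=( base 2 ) 1111111100101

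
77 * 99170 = 7636090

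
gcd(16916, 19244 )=4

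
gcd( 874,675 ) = 1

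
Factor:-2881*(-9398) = 2^1 * 37^1*43^1*67^1*127^1 = 27075638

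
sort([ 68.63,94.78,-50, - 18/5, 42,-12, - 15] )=[- 50, - 15 , - 12, -18/5, 42, 68.63, 94.78]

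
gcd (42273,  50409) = 9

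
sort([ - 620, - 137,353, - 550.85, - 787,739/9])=[  -  787 ,  -  620, - 550.85, - 137,739/9, 353 ] 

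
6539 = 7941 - 1402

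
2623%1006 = 611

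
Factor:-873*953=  - 831969 = - 3^2*97^1*953^1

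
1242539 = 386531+856008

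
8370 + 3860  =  12230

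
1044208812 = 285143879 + 759064933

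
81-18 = 63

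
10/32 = 5/16 = 0.31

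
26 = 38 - 12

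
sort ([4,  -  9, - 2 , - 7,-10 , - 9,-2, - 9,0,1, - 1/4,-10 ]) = [-10, - 10, - 9,  -  9, - 9, - 7, - 2,  -  2,  -  1/4,  0 , 1 , 4 ]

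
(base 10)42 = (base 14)30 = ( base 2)101010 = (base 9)46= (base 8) 52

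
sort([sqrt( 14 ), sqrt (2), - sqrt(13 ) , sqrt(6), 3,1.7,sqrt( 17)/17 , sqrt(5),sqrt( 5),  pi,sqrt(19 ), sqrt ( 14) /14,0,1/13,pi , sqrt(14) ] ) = [ - sqrt( 13), 0, 1/13,sqrt( 17 ) /17,sqrt ( 14 )/14,sqrt(2 ),1.7,sqrt( 5), sqrt(5),  sqrt( 6),3,pi , pi,sqrt( 14)  ,  sqrt( 14 ),sqrt( 19)]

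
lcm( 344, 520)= 22360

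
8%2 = 0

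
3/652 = 3/652 = 0.00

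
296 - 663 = - 367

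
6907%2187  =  346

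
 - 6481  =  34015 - 40496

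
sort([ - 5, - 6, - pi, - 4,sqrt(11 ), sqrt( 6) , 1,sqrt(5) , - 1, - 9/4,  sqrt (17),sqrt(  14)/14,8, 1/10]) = [ - 6,  -  5, - 4 , - pi, - 9/4, - 1,1/10,sqrt(14)/14,1 , sqrt( 5),  sqrt(6),sqrt( 11 ), sqrt (17), 8 ] 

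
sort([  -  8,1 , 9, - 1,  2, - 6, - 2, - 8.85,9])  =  [ - 8.85 , - 8, - 6, - 2, - 1 , 1,2 , 9,9] 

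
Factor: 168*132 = 22176 = 2^5*3^2*7^1*11^1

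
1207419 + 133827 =1341246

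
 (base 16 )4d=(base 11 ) 70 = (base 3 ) 2212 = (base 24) 35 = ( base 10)77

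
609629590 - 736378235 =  - 126748645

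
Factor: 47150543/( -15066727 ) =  - 11^1*13^ (  -  1 )*37^1*43^( - 1 )*26953^(  -  1 )*115849^1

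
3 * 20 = 60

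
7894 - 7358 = 536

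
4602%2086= 430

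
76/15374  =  38/7687=0.00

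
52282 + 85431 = 137713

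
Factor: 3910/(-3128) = -2^( - 2)* 5^1 = - 5/4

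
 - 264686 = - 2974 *89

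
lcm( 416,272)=7072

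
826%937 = 826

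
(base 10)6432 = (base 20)G1C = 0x1920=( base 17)1546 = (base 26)9da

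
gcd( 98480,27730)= 10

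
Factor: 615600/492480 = 5/4  =  2^(  -  2)*5^1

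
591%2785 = 591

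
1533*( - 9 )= - 13797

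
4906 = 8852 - 3946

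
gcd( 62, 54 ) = 2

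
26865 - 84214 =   -  57349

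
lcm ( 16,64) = 64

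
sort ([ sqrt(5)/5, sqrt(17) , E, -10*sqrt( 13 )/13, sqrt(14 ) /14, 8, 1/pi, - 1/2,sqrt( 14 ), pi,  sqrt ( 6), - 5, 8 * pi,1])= [ - 5,-10*sqrt(13)/13,  -  1/2, sqrt(14)/14, 1/pi, sqrt( 5) /5 , 1,sqrt( 6),  E, pi,sqrt (14), sqrt( 17), 8,8*pi]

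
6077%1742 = 851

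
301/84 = 3  +  7/12 = 3.58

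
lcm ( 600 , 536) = 40200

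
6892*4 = 27568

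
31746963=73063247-41316284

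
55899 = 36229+19670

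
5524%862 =352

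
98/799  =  98/799 = 0.12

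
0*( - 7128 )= 0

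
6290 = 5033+1257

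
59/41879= 59/41879= 0.00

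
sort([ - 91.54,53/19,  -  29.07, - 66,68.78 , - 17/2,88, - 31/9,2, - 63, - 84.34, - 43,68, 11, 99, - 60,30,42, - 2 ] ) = [ - 91.54, - 84.34,  -  66,-63, - 60, - 43, - 29.07, - 17/2, - 31/9, - 2, 2,53/19, 11, 30,42,68,68.78,88, 99 ]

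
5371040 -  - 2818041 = 8189081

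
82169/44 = 82169/44 = 1867.48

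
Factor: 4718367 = 3^2*17^1*30839^1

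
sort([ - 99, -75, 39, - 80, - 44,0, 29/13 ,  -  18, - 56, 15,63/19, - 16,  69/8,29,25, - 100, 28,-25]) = [ - 100, - 99 , - 80, - 75, - 56, - 44, - 25, - 18, - 16, 0,29/13 , 63/19, 69/8, 15,25,28,  29, 39] 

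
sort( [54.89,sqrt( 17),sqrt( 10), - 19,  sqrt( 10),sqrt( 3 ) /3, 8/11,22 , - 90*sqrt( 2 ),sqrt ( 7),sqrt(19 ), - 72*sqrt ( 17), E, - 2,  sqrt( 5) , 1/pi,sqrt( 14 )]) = [ - 72*sqrt(17), -90*sqrt( 2), - 19 , - 2,1/pi,sqrt( 3)/3, 8/11 , sqrt( 5 ),sqrt(7 ) , E , sqrt( 10), sqrt( 10) , sqrt(14 ) , sqrt( 17) , sqrt( 19), 22,54.89]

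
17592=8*2199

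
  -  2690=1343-4033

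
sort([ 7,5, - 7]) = [ - 7,5, 7 ]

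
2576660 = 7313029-4736369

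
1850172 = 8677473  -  6827301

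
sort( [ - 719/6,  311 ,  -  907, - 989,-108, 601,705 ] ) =[- 989, - 907, - 719/6,  -  108, 311, 601,705]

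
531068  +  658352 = 1189420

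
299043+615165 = 914208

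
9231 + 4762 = 13993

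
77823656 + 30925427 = 108749083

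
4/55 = 4/55 = 0.07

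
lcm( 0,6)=0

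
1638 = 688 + 950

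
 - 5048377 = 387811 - 5436188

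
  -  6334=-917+  -  5417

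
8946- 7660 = 1286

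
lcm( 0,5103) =0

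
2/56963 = 2/56963 = 0.00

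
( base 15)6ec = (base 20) 3IC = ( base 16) 624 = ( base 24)2hc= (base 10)1572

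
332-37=295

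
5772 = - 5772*( - 1) 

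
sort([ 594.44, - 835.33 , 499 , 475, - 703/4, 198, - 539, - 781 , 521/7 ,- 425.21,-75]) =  [ - 835.33, - 781, - 539, - 425.21, - 703/4, - 75, 521/7,  198,475,499, 594.44]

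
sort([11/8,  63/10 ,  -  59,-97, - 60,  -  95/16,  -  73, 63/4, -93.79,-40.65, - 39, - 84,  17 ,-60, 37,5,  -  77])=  [ - 97,  -  93.79, -84,-77, - 73,-60,-60, - 59,-40.65, - 39, - 95/16 , 11/8 , 5,63/10, 63/4, 17, 37 ] 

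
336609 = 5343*63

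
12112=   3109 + 9003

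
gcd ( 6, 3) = 3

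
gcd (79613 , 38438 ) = 1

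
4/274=2/137 = 0.01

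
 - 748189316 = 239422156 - 987611472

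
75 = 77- 2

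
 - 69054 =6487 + -75541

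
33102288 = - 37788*( - 876)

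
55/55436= 55/55436 =0.00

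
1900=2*950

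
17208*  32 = 550656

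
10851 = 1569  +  9282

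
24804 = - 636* ( - 39)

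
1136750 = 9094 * 125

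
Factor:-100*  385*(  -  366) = 2^3*3^1*5^3 * 7^1*11^1*61^1 = 14091000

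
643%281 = 81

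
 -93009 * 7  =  -651063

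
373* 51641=19262093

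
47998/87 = 551 + 61/87 = 551.70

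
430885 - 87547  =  343338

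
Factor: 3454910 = 2^1*5^1*17^1*20323^1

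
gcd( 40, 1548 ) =4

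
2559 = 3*853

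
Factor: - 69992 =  - 2^3*13^1 * 673^1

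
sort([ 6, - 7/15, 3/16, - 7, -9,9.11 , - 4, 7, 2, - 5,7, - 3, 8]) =[-9, - 7 , - 5, -4, - 3,-7/15,3/16,2, 6,7,7,8, 9.11 ]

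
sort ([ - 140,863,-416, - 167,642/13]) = [ - 416, - 167, - 140, 642/13,  863]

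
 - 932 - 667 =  -1599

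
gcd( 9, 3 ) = 3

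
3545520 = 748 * 4740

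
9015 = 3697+5318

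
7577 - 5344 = 2233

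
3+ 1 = 4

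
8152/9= 905 + 7/9 = 905.78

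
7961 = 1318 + 6643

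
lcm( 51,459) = 459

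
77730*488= 37932240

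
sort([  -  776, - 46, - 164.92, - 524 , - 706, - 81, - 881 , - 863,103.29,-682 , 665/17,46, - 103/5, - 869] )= [ - 881, - 869, - 863, -776, - 706, - 682, - 524, - 164.92,-81, - 46, - 103/5 , 665/17, 46, 103.29 ]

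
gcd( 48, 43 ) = 1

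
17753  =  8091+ 9662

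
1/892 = 1/892 = 0.00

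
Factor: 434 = 2^1 * 7^1*31^1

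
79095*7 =553665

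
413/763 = 59/109 = 0.54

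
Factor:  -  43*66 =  - 2838 = -2^1*3^1*11^1*43^1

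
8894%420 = 74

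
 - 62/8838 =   -  31/4419  =  - 0.01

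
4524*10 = 45240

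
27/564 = 9/188 = 0.05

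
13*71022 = 923286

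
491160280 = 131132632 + 360027648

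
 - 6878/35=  - 197 + 17/35 = - 196.51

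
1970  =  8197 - 6227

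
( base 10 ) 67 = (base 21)34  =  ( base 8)103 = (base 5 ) 232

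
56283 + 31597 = 87880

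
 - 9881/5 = - 1977 + 4/5=- 1976.20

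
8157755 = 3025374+5132381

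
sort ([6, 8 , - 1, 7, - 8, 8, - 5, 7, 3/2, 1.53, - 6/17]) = [ - 8, - 5, - 1, - 6/17, 3/2,1.53,6,7, 7,8, 8]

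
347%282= 65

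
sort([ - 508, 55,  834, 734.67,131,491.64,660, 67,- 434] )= [- 508, - 434,55,67,131,491.64,660,734.67, 834 ]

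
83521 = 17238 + 66283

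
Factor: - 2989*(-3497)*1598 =16703147734 = 2^1 *7^2*13^1 * 17^1*47^1*61^1*269^1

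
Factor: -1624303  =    -  383^1*4241^1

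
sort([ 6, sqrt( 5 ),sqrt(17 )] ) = [sqrt (5),sqrt ( 17) , 6 ]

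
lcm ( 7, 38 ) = 266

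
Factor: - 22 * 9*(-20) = 2^3*3^2*5^1*11^1 = 3960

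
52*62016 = 3224832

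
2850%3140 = 2850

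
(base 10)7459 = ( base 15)2324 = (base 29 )8p6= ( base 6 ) 54311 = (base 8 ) 16443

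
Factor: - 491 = -491^1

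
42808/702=60 + 344/351 = 60.98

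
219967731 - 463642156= -243674425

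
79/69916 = 79/69916 = 0.00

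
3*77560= 232680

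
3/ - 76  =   - 1+73/76= - 0.04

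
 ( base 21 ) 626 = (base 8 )5206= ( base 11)202a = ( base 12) 1686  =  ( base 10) 2694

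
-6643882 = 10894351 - 17538233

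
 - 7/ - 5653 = 7/5653= 0.00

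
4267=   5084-817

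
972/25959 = 324/8653=0.04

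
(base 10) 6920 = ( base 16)1B08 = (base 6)52012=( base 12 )4008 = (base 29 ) 86i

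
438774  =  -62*(-7077)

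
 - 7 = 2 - 9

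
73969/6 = 12328 + 1/6  =  12328.17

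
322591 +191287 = 513878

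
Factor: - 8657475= - 3^1*5^2*89^1*1297^1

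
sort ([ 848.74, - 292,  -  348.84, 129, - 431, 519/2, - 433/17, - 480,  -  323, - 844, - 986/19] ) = [  -  844, - 480 , - 431,-348.84,-323 , - 292,  -  986/19, - 433/17,129, 519/2, 848.74] 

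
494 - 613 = -119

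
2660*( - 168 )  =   - 446880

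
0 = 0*214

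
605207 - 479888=125319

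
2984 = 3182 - 198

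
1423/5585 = 1423/5585=   0.25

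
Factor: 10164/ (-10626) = -2^1*11^1*23^( - 1 ) = -22/23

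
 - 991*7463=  - 7395833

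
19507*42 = 819294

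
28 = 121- 93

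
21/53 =21/53 = 0.40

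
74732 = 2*37366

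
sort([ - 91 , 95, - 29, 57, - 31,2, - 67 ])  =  [ - 91, - 67, - 31, - 29, 2, 57 , 95]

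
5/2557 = 5/2557 = 0.00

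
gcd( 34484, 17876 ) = 4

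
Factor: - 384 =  - 2^7* 3^1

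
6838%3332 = 174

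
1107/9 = 123 = 123.00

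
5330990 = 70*76157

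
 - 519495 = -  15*34633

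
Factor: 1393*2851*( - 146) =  - 579830678= - 2^1*7^1*73^1*199^1*2851^1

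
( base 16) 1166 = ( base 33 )42W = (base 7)15662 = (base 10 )4454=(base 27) 62Q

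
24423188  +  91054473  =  115477661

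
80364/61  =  80364/61   =  1317.44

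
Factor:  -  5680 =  - 2^4*5^1*71^1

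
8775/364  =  24+3/28 = 24.11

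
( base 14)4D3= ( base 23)1J3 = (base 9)1286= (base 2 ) 1111001001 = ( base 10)969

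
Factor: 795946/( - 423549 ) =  - 2^1*3^( - 6)* 7^( - 1 )*83^(- 1 ) * 397973^1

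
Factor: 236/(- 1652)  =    -  1/7 = - 7^( - 1) 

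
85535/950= 17107/190 = 90.04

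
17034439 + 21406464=38440903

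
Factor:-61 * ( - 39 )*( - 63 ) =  -3^3 * 7^1*13^1*61^1 = - 149877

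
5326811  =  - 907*( - 5873) 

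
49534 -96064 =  - 46530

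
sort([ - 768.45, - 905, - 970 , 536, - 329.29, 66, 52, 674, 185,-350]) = [  -  970 , -905, - 768.45, - 350, - 329.29, 52, 66, 185, 536,674 ] 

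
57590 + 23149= 80739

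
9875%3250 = 125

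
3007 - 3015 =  - 8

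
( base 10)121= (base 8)171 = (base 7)232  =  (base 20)61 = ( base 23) 56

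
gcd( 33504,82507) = 1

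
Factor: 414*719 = 297666 = 2^1*3^2 * 23^1 * 719^1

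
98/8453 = 98/8453 = 0.01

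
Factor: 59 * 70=2^1*5^1*7^1*59^1 = 4130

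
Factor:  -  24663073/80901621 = -3^(-2)* 17^1*31^1*53^1* 883^1*8989069^(-1)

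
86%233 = 86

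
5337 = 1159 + 4178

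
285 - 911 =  - 626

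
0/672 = 0 = 0.00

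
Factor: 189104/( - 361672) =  - 2^1*223^1*853^(  -  1)=- 446/853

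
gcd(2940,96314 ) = 2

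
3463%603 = 448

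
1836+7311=9147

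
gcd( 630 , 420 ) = 210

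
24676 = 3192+21484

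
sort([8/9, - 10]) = [ - 10, 8/9] 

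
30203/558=54 + 71/558 = 54.13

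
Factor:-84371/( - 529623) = 3^( - 2 )*7^1*17^1*83^( - 1 ) = 119/747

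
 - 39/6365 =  - 1 + 6326/6365 = - 0.01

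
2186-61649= - 59463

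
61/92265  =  61/92265 =0.00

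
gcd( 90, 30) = 30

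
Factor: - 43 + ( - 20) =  - 3^2  *7^1 = - 63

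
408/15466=204/7733 = 0.03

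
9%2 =1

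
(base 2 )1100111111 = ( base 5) 11311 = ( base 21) 1ic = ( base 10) 831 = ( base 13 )4BC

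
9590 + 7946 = 17536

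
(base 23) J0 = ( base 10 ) 437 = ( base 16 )1b5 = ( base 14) 233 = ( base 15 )1E2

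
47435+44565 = 92000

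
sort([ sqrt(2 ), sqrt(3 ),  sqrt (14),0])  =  [0,sqrt( 2), sqrt ( 3 ), sqrt(14)] 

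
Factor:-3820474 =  - 2^1*7^1*67^1*4073^1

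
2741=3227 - 486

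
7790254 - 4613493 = 3176761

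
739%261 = 217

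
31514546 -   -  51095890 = 82610436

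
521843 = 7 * 74549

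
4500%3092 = 1408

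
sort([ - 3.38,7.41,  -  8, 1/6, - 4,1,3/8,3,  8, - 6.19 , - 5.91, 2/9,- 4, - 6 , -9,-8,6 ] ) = [ -9, - 8, - 8,- 6.19,  -  6,  -  5.91,  -  4, - 4, - 3.38 , 1/6,2/9, 3/8,1, 3, 6,7.41,8]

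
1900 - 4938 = -3038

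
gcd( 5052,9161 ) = 1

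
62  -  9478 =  - 9416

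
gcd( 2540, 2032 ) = 508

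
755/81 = 9+26/81 = 9.32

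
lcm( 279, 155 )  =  1395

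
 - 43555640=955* ( - 45608 ) 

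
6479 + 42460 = 48939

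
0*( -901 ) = 0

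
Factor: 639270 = 2^1*3^2*5^1*7103^1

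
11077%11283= 11077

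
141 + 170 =311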